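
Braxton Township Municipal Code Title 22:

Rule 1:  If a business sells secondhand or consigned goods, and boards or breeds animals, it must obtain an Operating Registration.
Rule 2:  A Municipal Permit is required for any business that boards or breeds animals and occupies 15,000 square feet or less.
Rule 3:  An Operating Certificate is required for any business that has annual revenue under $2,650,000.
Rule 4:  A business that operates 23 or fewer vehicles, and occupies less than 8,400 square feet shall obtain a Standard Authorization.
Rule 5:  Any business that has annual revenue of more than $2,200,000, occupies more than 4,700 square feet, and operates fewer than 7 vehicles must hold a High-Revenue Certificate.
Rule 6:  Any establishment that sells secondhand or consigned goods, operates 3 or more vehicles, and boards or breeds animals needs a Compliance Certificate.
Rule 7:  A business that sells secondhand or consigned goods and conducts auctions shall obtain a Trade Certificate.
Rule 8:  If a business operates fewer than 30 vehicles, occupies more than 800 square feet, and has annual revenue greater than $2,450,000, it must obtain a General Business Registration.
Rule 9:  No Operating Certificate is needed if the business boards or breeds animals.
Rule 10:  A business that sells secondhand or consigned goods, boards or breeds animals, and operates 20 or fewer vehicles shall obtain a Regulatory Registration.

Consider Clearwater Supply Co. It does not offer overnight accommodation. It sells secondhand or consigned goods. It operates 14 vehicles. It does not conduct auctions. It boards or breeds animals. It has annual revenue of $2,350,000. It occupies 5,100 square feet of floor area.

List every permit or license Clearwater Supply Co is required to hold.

Compliance Certificate, Municipal Permit, Operating Registration, Regulatory Registration, Standard Authorization

Rule 1: sells secondhand or consigned goods; boards or breeds animals → Operating Registration required.
Rule 2: boards or breeds animals; floor area 5,100 square feet ≤ 15,000 square feet → Municipal Permit required.
Rule 3: revenue $2,350,000 < $2,650,000 → Operating Certificate required.
Rule 4: vehicles 14 ≤ 23; floor area 5,100 square feet < 8,400 square feet → Standard Authorization required.
Rule 5: revenue $2,350,000 > $2,200,000; floor area 5,100 square feet > 4,700 square feet; vehicles 14 ≥ 7 → High-Revenue Certificate not required.
Rule 6: sells secondhand or consigned goods; vehicles 14 ≥ 3; boards or breeds animals → Compliance Certificate required.
Rule 7: sells secondhand or consigned goods; does not conduct auctions → Trade Certificate not required.
Rule 8: vehicles 14 < 30; floor area 5,100 square feet > 800 square feet; revenue $2,350,000 ≤ $2,450,000 → General Business Registration not required.
Rule 9: boards or breeds animals → exempt from Operating Certificate.
Rule 10: sells secondhand or consigned goods; boards or breeds animals; vehicles 14 ≤ 20 → Regulatory Registration required.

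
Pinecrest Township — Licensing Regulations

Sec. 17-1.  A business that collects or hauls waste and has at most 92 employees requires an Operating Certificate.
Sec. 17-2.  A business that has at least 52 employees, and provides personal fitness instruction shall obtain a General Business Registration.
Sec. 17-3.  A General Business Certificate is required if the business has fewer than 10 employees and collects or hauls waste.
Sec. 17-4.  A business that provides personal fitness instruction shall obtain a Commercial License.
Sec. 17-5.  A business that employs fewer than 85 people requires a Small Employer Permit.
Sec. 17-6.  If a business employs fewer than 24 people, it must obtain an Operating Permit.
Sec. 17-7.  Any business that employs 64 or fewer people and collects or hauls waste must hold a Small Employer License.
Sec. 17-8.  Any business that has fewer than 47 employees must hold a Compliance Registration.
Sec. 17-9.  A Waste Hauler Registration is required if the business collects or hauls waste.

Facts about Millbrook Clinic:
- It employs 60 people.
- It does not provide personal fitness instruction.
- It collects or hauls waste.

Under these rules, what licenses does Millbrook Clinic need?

Sec. 17-1. collects or hauls waste; employees 60 ≤ 92 → Operating Certificate required.
Sec. 17-2. employees 60 ≥ 52; does not provide personal fitness instruction → General Business Registration not required.
Sec. 17-3. employees 60 ≥ 10; collects or hauls waste → General Business Certificate not required.
Sec. 17-4. does not provide personal fitness instruction → Commercial License not required.
Sec. 17-5. employees 60 < 85 → Small Employer Permit required.
Sec. 17-6. employees 60 ≥ 24 → Operating Permit not required.
Sec. 17-7. employees 60 ≤ 64; collects or hauls waste → Small Employer License required.
Sec. 17-8. employees 60 ≥ 47 → Compliance Registration not required.
Sec. 17-9. collects or hauls waste → Waste Hauler Registration required.

Operating Certificate, Small Employer License, Small Employer Permit, Waste Hauler Registration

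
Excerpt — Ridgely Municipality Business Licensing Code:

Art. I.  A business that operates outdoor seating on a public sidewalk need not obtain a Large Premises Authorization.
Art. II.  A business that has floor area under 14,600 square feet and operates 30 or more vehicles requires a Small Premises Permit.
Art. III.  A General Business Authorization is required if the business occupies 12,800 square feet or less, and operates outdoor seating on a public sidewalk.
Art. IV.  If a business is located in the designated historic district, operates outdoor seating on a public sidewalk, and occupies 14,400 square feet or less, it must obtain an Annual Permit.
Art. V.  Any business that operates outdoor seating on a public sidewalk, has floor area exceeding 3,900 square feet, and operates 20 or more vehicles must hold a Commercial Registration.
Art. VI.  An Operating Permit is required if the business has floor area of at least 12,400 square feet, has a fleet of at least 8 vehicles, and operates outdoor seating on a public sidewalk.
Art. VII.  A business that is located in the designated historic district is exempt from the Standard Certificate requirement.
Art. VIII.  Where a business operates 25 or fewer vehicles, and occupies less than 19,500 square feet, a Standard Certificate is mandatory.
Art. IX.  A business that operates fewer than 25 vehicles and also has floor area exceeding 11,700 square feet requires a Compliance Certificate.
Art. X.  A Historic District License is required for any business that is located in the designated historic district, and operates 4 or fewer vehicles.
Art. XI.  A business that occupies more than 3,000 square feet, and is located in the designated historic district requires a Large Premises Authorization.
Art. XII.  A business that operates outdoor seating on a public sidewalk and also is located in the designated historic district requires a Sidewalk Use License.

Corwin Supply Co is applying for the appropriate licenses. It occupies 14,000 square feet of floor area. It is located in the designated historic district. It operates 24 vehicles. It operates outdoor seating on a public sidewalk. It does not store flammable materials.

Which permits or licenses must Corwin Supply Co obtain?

Annual Permit, Commercial Registration, Compliance Certificate, Operating Permit, Sidewalk Use License

Art. I. operates outdoor seating on a public sidewalk → exempt from Large Premises Authorization.
Art. II. floor area 14,000 square feet < 14,600 square feet; vehicles 24 < 30 → Small Premises Permit not required.
Art. III. floor area 14,000 square feet > 12,800 square feet; operates outdoor seating on a public sidewalk → General Business Authorization not required.
Art. IV. is located in the designated historic district; operates outdoor seating on a public sidewalk; floor area 14,000 square feet ≤ 14,400 square feet → Annual Permit required.
Art. V. operates outdoor seating on a public sidewalk; floor area 14,000 square feet > 3,900 square feet; vehicles 24 ≥ 20 → Commercial Registration required.
Art. VI. floor area 14,000 square feet ≥ 12,400 square feet; vehicles 24 ≥ 8; operates outdoor seating on a public sidewalk → Operating Permit required.
Art. VII. is located in the designated historic district → exempt from Standard Certificate.
Art. VIII. vehicles 24 ≤ 25; floor area 14,000 square feet < 19,500 square feet → Standard Certificate required.
Art. IX. vehicles 24 < 25; floor area 14,000 square feet > 11,700 square feet → Compliance Certificate required.
Art. X. is located in the designated historic district; vehicles 24 > 4 → Historic District License not required.
Art. XI. floor area 14,000 square feet > 3,000 square feet; is located in the designated historic district → Large Premises Authorization required.
Art. XII. operates outdoor seating on a public sidewalk; is located in the designated historic district → Sidewalk Use License required.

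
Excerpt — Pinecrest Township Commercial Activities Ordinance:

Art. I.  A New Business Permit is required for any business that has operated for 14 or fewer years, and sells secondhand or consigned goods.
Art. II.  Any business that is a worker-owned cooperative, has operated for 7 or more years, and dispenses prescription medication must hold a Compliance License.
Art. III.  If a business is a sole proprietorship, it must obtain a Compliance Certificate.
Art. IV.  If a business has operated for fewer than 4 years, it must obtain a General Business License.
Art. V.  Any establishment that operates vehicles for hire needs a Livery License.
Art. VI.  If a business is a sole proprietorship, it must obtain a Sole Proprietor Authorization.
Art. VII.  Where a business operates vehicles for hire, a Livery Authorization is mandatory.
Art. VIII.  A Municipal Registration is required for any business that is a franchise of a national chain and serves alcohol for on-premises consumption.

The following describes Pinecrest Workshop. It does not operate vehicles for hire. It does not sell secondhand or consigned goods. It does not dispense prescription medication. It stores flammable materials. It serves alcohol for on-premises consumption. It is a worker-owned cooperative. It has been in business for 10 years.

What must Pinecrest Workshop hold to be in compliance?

Art. I. years in business 10 ≤ 14; does not sell secondhand or consigned goods → New Business Permit not required.
Art. II. is a worker-owned cooperative; years in business 10 ≥ 7; does not dispense prescription medication → Compliance License not required.
Art. III. is a worker-owned cooperative (not: is a sole proprietorship) → Compliance Certificate not required.
Art. IV. years in business 10 ≥ 4 → General Business License not required.
Art. V. does not operate vehicles for hire → Livery License not required.
Art. VI. is a worker-owned cooperative (not: is a sole proprietorship) → Sole Proprietor Authorization not required.
Art. VII. does not operate vehicles for hire → Livery Authorization not required.
Art. VIII. is a worker-owned cooperative (not: is a franchise of a national chain); serves alcohol for on-premises consumption → Municipal Registration not required.

None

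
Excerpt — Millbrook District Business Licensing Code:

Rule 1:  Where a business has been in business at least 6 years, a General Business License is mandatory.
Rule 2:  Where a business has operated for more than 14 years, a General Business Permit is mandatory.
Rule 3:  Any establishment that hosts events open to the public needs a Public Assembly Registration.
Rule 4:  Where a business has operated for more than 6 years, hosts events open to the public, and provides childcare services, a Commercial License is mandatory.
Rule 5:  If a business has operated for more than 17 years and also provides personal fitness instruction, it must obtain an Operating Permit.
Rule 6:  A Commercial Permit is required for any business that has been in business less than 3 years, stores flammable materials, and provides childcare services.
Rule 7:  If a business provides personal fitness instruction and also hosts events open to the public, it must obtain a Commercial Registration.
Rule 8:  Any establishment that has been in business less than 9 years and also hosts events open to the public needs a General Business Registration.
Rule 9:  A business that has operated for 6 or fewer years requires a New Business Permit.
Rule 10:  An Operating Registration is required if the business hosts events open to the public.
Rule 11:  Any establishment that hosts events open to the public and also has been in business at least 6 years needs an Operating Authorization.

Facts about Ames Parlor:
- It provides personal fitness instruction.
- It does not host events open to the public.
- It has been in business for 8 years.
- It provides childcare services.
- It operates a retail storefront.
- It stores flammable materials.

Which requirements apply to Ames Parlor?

Rule 1: years in business 8 ≥ 6 → General Business License required.
Rule 2: years in business 8 ≤ 14 → General Business Permit not required.
Rule 3: does not host events open to the public → Public Assembly Registration not required.
Rule 4: years in business 8 > 6; does not host events open to the public; provides childcare services → Commercial License not required.
Rule 5: years in business 8 ≤ 17; provides personal fitness instruction → Operating Permit not required.
Rule 6: years in business 8 ≥ 3; stores flammable materials; provides childcare services → Commercial Permit not required.
Rule 7: provides personal fitness instruction; does not host events open to the public → Commercial Registration not required.
Rule 8: years in business 8 < 9; does not host events open to the public → General Business Registration not required.
Rule 9: years in business 8 > 6 → New Business Permit not required.
Rule 10: does not host events open to the public → Operating Registration not required.
Rule 11: does not host events open to the public; years in business 8 ≥ 6 → Operating Authorization not required.

General Business License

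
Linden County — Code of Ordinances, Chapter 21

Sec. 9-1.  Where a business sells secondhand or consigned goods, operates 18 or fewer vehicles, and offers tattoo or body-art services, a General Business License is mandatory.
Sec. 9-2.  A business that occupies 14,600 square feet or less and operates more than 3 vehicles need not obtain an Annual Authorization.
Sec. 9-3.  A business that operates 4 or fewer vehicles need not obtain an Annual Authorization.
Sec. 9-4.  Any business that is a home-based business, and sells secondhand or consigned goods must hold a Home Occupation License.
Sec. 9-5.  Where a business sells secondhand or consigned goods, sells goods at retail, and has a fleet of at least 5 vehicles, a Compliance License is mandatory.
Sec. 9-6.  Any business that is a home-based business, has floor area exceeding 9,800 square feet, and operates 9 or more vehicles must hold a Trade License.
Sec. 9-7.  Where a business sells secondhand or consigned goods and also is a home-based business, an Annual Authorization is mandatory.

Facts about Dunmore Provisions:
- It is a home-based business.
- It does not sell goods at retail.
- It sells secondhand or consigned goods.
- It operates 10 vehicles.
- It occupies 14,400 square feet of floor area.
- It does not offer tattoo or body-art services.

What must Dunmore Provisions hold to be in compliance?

Sec. 9-1. sells secondhand or consigned goods; vehicles 10 ≤ 18; does not offer tattoo or body-art services → General Business License not required.
Sec. 9-2. floor area 14,400 square feet ≤ 14,600 square feet; vehicles 10 > 3 → exempt from Annual Authorization.
Sec. 9-3. vehicles 10 > 4 → Annual Authorization exemption does not apply.
Sec. 9-4. is a home-based business; sells secondhand or consigned goods → Home Occupation License required.
Sec. 9-5. sells secondhand or consigned goods; does not sell goods at retail; vehicles 10 ≥ 5 → Compliance License not required.
Sec. 9-6. is a home-based business; floor area 14,400 square feet > 9,800 square feet; vehicles 10 ≥ 9 → Trade License required.
Sec. 9-7. sells secondhand or consigned goods; is a home-based business → Annual Authorization required.

Home Occupation License, Trade License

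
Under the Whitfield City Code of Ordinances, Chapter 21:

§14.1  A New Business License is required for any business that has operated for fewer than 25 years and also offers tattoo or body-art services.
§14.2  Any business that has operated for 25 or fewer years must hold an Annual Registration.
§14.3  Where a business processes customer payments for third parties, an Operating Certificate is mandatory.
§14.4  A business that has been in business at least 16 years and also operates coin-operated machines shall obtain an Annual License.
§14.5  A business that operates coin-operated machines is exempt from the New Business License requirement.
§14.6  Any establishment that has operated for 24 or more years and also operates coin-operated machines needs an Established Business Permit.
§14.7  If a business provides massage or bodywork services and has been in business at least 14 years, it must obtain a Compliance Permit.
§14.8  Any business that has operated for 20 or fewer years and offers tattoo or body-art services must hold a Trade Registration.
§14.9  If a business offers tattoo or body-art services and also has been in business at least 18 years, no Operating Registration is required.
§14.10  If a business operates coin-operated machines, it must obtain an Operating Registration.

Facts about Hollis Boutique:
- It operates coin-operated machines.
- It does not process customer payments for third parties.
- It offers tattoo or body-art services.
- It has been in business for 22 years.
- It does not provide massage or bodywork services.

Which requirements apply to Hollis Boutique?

Annual License, Annual Registration

§14.1 years in business 22 < 25; offers tattoo or body-art services → New Business License required.
§14.2 years in business 22 ≤ 25 → Annual Registration required.
§14.3 does not process customer payments for third parties → Operating Certificate not required.
§14.4 years in business 22 ≥ 16; operates coin-operated machines → Annual License required.
§14.5 operates coin-operated machines → exempt from New Business License.
§14.6 years in business 22 < 24; operates coin-operated machines → Established Business Permit not required.
§14.7 does not provide massage or bodywork services; years in business 22 ≥ 14 → Compliance Permit not required.
§14.8 years in business 22 > 20; offers tattoo or body-art services → Trade Registration not required.
§14.9 offers tattoo or body-art services; years in business 22 ≥ 18 → exempt from Operating Registration.
§14.10 operates coin-operated machines → Operating Registration required.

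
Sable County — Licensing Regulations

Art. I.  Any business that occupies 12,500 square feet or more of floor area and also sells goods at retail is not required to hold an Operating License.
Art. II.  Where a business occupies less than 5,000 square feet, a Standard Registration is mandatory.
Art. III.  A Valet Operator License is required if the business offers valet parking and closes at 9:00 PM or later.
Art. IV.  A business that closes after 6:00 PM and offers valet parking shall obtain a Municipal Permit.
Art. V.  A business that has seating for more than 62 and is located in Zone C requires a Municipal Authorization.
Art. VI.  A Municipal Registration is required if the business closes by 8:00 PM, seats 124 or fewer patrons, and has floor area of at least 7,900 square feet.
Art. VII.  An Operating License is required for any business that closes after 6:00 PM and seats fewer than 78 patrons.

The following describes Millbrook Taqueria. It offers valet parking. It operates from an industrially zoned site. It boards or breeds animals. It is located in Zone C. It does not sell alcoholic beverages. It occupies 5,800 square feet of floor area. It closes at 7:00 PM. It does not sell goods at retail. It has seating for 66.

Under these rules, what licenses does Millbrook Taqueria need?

Municipal Authorization, Municipal Permit, Operating License

Art. I. floor area 5,800 square feet < 12,500 square feet; does not sell goods at retail → Operating License exemption does not apply.
Art. II. floor area 5,800 square feet ≥ 5,000 square feet → Standard Registration not required.
Art. III. offers valet parking; closes 7:00 PM, at/before 9:00 PM → Valet Operator License not required.
Art. IV. closes 7:00 PM, after 6:00 PM; offers valet parking → Municipal Permit required.
Art. V. seating 66 > 62; is located in Zone C → Municipal Authorization required.
Art. VI. closes 7:00 PM, at/before 8:00 PM; seating 66 ≤ 124; floor area 5,800 square feet < 7,900 square feet → Municipal Registration not required.
Art. VII. closes 7:00 PM, after 6:00 PM; seating 66 < 78 → Operating License required.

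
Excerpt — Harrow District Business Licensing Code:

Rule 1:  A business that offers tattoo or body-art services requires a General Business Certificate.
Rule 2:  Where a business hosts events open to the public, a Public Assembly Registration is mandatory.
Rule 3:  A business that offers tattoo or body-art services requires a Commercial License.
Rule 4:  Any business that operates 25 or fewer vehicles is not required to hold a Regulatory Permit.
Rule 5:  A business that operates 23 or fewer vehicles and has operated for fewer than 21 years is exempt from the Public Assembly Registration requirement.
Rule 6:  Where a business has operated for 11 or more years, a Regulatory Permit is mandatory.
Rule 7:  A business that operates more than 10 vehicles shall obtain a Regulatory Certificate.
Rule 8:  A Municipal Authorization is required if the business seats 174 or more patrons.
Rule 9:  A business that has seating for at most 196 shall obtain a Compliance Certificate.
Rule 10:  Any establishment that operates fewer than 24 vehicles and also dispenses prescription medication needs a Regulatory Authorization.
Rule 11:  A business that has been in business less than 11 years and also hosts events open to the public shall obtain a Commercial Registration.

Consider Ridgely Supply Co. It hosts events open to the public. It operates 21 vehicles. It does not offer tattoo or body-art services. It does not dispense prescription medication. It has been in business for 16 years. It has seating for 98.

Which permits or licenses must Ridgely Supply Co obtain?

Compliance Certificate, Regulatory Certificate

Rule 1: does not offer tattoo or body-art services → General Business Certificate not required.
Rule 2: hosts events open to the public → Public Assembly Registration required.
Rule 3: does not offer tattoo or body-art services → Commercial License not required.
Rule 4: vehicles 21 ≤ 25 → exempt from Regulatory Permit.
Rule 5: vehicles 21 ≤ 23; years in business 16 < 21 → exempt from Public Assembly Registration.
Rule 6: years in business 16 ≥ 11 → Regulatory Permit required.
Rule 7: vehicles 21 > 10 → Regulatory Certificate required.
Rule 8: seating 98 < 174 → Municipal Authorization not required.
Rule 9: seating 98 ≤ 196 → Compliance Certificate required.
Rule 10: vehicles 21 < 24; does not dispense prescription medication → Regulatory Authorization not required.
Rule 11: years in business 16 ≥ 11; hosts events open to the public → Commercial Registration not required.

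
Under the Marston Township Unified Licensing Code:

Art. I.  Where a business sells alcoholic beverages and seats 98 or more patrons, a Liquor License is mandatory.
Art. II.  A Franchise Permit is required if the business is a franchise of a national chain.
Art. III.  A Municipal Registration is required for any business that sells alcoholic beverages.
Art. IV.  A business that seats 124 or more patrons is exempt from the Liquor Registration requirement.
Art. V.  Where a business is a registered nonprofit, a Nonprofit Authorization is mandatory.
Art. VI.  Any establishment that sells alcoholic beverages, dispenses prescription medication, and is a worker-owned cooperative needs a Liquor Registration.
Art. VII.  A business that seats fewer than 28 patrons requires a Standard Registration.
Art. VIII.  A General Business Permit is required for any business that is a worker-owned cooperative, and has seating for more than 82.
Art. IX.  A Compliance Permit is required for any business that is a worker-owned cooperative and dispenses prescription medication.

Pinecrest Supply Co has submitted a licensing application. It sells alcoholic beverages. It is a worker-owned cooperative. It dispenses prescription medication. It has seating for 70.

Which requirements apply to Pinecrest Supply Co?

Art. I. sells alcoholic beverages; seating 70 < 98 → Liquor License not required.
Art. II. is a worker-owned cooperative (not: is a franchise of a national chain) → Franchise Permit not required.
Art. III. sells alcoholic beverages → Municipal Registration required.
Art. IV. seating 70 < 124 → Liquor Registration exemption does not apply.
Art. V. is a worker-owned cooperative (not: is a registered nonprofit) → Nonprofit Authorization not required.
Art. VI. sells alcoholic beverages; dispenses prescription medication; is a worker-owned cooperative → Liquor Registration required.
Art. VII. seating 70 ≥ 28 → Standard Registration not required.
Art. VIII. is a worker-owned cooperative; seating 70 ≤ 82 → General Business Permit not required.
Art. IX. is a worker-owned cooperative; dispenses prescription medication → Compliance Permit required.

Compliance Permit, Liquor Registration, Municipal Registration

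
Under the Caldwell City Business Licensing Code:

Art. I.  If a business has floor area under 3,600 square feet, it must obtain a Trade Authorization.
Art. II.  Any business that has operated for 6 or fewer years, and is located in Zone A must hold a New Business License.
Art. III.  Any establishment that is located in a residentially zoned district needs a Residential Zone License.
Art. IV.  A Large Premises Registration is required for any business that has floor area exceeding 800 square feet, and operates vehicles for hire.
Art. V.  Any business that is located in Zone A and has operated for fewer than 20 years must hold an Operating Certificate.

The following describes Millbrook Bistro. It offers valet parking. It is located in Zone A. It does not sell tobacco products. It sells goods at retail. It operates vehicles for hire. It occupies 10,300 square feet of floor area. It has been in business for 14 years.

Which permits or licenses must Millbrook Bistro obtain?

Large Premises Registration, Operating Certificate

Art. I. floor area 10,300 square feet ≥ 3,600 square feet → Trade Authorization not required.
Art. II. years in business 14 > 6; is located in Zone A → New Business License not required.
Art. III. is located in Zone A (not: is located in a residentially zoned district) → Residential Zone License not required.
Art. IV. floor area 10,300 square feet > 800 square feet; operates vehicles for hire → Large Premises Registration required.
Art. V. is located in Zone A; years in business 14 < 20 → Operating Certificate required.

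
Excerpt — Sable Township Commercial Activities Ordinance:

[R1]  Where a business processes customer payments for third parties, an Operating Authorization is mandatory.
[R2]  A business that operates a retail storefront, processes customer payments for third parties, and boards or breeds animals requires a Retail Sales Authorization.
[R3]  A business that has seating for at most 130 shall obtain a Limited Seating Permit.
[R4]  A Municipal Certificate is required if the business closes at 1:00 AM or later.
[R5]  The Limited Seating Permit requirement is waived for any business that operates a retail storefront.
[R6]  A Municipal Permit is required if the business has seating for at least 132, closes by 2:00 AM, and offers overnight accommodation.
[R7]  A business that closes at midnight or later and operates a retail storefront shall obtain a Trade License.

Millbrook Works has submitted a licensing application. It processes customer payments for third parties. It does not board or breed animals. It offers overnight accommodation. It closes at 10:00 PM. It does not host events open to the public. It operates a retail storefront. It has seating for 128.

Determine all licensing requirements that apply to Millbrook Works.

Operating Authorization

[R1] processes customer payments for third parties → Operating Authorization required.
[R2] operates a retail storefront; processes customer payments for third parties; does not board or breed animals → Retail Sales Authorization not required.
[R3] seating 128 ≤ 130 → Limited Seating Permit required.
[R4] closes 10:00 PM, at/before 1:00 AM → Municipal Certificate not required.
[R5] operates a retail storefront → exempt from Limited Seating Permit.
[R6] seating 128 < 132; closes 10:00 PM, at/before 2:00 AM; offers overnight accommodation → Municipal Permit not required.
[R7] closes 10:00 PM, at/before midnight; operates a retail storefront → Trade License not required.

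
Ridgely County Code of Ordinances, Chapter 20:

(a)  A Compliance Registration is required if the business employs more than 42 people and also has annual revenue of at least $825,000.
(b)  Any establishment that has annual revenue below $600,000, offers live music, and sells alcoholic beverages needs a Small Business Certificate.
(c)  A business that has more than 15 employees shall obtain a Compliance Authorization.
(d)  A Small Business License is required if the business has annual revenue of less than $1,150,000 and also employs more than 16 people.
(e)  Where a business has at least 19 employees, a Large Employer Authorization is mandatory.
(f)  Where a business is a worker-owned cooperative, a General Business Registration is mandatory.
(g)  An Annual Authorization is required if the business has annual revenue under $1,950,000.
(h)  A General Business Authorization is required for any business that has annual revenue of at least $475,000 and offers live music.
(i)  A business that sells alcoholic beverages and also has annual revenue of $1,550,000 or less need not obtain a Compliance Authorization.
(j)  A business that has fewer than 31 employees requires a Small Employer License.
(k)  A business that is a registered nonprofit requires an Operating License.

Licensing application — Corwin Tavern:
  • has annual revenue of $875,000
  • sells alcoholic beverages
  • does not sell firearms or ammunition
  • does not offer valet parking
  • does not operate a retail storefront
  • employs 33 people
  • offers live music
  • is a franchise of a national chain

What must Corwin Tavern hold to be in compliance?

(a) employees 33 ≤ 42; revenue $875,000 ≥ $825,000 → Compliance Registration not required.
(b) revenue $875,000 ≥ $600,000; offers live music; sells alcoholic beverages → Small Business Certificate not required.
(c) employees 33 > 15 → Compliance Authorization required.
(d) revenue $875,000 < $1,150,000; employees 33 > 16 → Small Business License required.
(e) employees 33 ≥ 19 → Large Employer Authorization required.
(f) is a franchise of a national chain (not: is a worker-owned cooperative) → General Business Registration not required.
(g) revenue $875,000 < $1,950,000 → Annual Authorization required.
(h) revenue $875,000 ≥ $475,000; offers live music → General Business Authorization required.
(i) sells alcoholic beverages; revenue $875,000 ≤ $1,550,000 → exempt from Compliance Authorization.
(j) employees 33 ≥ 31 → Small Employer License not required.
(k) is a franchise of a national chain (not: is a registered nonprofit) → Operating License not required.

Annual Authorization, General Business Authorization, Large Employer Authorization, Small Business License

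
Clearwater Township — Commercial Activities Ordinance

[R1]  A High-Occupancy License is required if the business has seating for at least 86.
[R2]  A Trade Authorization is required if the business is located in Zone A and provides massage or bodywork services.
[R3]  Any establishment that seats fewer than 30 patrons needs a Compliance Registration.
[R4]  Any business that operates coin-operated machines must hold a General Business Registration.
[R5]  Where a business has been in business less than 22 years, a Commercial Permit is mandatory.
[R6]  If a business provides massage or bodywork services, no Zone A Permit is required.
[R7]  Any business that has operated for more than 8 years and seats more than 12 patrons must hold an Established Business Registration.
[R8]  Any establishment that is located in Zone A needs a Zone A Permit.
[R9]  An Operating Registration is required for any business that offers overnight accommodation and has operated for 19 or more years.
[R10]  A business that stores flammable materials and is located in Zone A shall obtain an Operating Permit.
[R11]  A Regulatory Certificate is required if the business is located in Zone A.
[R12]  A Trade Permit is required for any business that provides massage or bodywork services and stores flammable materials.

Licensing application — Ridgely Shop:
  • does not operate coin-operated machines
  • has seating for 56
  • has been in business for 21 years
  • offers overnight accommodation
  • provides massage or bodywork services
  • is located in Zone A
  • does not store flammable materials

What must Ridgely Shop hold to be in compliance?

[R1] seating 56 < 86 → High-Occupancy License not required.
[R2] is located in Zone A; provides massage or bodywork services → Trade Authorization required.
[R3] seating 56 ≥ 30 → Compliance Registration not required.
[R4] does not operate coin-operated machines → General Business Registration not required.
[R5] years in business 21 < 22 → Commercial Permit required.
[R6] provides massage or bodywork services → exempt from Zone A Permit.
[R7] years in business 21 > 8; seating 56 > 12 → Established Business Registration required.
[R8] is located in Zone A → Zone A Permit required.
[R9] offers overnight accommodation; years in business 21 ≥ 19 → Operating Registration required.
[R10] does not store flammable materials; is located in Zone A → Operating Permit not required.
[R11] is located in Zone A → Regulatory Certificate required.
[R12] provides massage or bodywork services; does not store flammable materials → Trade Permit not required.

Commercial Permit, Established Business Registration, Operating Registration, Regulatory Certificate, Trade Authorization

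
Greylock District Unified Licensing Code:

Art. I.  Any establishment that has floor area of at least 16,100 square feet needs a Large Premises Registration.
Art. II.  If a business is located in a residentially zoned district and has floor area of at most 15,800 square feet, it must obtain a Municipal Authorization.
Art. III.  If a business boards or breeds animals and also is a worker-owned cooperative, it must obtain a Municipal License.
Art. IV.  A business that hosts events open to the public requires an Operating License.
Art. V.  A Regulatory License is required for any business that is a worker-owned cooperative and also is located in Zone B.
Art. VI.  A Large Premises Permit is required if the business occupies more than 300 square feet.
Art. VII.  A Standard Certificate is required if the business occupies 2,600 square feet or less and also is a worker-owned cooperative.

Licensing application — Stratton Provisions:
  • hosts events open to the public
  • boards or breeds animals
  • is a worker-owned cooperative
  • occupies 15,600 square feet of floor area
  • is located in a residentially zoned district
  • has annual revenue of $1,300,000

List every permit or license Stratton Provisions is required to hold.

Large Premises Permit, Municipal Authorization, Municipal License, Operating License

Art. I. floor area 15,600 square feet < 16,100 square feet → Large Premises Registration not required.
Art. II. is located in a residentially zoned district; floor area 15,600 square feet ≤ 15,800 square feet → Municipal Authorization required.
Art. III. boards or breeds animals; is a worker-owned cooperative → Municipal License required.
Art. IV. hosts events open to the public → Operating License required.
Art. V. is a worker-owned cooperative; is located in a residentially zoned district (not: is located in Zone B) → Regulatory License not required.
Art. VI. floor area 15,600 square feet > 300 square feet → Large Premises Permit required.
Art. VII. floor area 15,600 square feet > 2,600 square feet; is a worker-owned cooperative → Standard Certificate not required.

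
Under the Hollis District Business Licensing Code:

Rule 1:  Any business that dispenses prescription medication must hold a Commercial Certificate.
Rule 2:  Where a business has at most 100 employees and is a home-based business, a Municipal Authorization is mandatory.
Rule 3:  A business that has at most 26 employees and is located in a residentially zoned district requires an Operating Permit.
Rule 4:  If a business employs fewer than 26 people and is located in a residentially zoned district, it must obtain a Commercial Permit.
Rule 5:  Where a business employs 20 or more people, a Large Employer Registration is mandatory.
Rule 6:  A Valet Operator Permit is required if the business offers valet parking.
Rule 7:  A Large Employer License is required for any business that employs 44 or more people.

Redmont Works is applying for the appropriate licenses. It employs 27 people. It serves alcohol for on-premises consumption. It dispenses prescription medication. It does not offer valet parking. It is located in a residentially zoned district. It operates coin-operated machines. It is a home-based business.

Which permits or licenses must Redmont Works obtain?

Commercial Certificate, Large Employer Registration, Municipal Authorization

Rule 1: dispenses prescription medication → Commercial Certificate required.
Rule 2: employees 27 ≤ 100; is a home-based business → Municipal Authorization required.
Rule 3: employees 27 > 26; is located in a residentially zoned district → Operating Permit not required.
Rule 4: employees 27 ≥ 26; is located in a residentially zoned district → Commercial Permit not required.
Rule 5: employees 27 ≥ 20 → Large Employer Registration required.
Rule 6: does not offer valet parking → Valet Operator Permit not required.
Rule 7: employees 27 < 44 → Large Employer License not required.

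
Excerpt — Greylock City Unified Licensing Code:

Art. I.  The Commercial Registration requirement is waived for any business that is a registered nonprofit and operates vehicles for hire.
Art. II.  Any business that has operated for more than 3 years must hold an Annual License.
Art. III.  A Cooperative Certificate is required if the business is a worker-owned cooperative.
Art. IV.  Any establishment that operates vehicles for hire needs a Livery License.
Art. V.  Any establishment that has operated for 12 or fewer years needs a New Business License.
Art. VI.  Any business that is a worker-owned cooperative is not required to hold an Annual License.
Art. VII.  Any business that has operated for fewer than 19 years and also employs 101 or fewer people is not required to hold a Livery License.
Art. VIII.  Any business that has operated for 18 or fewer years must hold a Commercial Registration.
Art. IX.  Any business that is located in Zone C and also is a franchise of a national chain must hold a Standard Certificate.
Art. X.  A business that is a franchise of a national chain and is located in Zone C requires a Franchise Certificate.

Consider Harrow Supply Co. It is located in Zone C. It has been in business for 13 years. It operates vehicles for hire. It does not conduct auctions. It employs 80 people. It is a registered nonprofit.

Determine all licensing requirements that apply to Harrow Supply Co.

Art. I. is a registered nonprofit; operates vehicles for hire → exempt from Commercial Registration.
Art. II. years in business 13 > 3 → Annual License required.
Art. III. is a registered nonprofit (not: is a worker-owned cooperative) → Cooperative Certificate not required.
Art. IV. operates vehicles for hire → Livery License required.
Art. V. years in business 13 > 12 → New Business License not required.
Art. VI. is a registered nonprofit (not: is a worker-owned cooperative) → Annual License exemption does not apply.
Art. VII. years in business 13 < 19; employees 80 ≤ 101 → exempt from Livery License.
Art. VIII. years in business 13 ≤ 18 → Commercial Registration required.
Art. IX. is located in Zone C; is a registered nonprofit (not: is a franchise of a national chain) → Standard Certificate not required.
Art. X. is a registered nonprofit (not: is a franchise of a national chain); is located in Zone C → Franchise Certificate not required.

Annual License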